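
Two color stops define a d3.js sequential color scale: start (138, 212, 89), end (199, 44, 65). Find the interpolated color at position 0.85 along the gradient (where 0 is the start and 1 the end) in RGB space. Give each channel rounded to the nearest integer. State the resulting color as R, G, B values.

R = 138 + 0.85 × (199 − 138) = 138 + 0.85 × 61 = 189.85 → 190
G = 212 + 0.85 × (44 − 212) = 212 + 0.85 × -168 = 69.2 → 69
B = 89 + 0.85 × (65 − 89) = 89 + 0.85 × -24 = 68.6 → 69

(190, 69, 69)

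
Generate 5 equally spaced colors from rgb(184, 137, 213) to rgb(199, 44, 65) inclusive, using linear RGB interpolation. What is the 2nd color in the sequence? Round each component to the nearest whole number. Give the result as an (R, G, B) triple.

(188, 114, 176)

With 5 swatches and endpoints inclusive, swatch 2 sits at t = (2 − 1)/(5 − 1) = 1/4 ≈ 0.25.
R = 184 + 0.25 × (199 − 184) = 187.75 → 188
G = 137 + 0.25 × (44 − 137) = 113.75 → 114
B = 213 + 0.25 × (65 − 213) = 176 → 176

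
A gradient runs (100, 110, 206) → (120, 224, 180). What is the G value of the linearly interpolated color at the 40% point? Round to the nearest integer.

G = 110 + 0.4 × (224 − 110) = 155.6 → 156

156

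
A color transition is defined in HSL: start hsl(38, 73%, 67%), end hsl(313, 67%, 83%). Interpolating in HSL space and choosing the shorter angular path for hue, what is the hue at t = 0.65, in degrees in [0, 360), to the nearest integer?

343

Hue: 313 − 38 = 275°, but |275| > 180 so the shorter arc goes the other way: Δh = 275 − 360 = -85°.
H = 38 + 0.65 × (-85) = -17.25 → -17 → -17 mod 360 = 343°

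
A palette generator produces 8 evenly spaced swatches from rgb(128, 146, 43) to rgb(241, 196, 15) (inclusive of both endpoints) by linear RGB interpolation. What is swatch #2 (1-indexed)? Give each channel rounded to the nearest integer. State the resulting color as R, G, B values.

(144, 153, 39)

With 8 swatches and endpoints inclusive, swatch 2 sits at t = (2 − 1)/(8 − 1) = 1/7 ≈ 0.1429.
R = 128 + 0.1429 × (241 − 128) = 144.148 → 144
G = 146 + 0.1429 × (196 − 146) = 153.145 → 153
B = 43 + 0.1429 × (15 − 43) = 38.999 → 39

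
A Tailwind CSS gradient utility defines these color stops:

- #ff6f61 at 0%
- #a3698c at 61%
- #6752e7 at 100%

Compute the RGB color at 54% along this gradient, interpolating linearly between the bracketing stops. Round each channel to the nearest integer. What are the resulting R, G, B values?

(174, 106, 135)

54% lies between the 0% and 61% stops, so the local fraction is t = (54 − 0)/(61 − 0) = 54/61 ≈ 0.8852.
#ff6f61 → (255, 111, 97); #a3698c → (163, 105, 140).
R = 255 + 0.8852 × (163 − 255) = 173.562 → 174
G = 111 + 0.8852 × (105 − 111) = 105.689 → 106
B = 97 + 0.8852 × (140 − 97) = 135.064 → 135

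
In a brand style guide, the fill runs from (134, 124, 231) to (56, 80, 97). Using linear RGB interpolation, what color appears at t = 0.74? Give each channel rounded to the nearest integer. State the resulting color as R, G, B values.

R = 134 + 0.74 × (56 − 134) = 134 + 0.74 × -78 = 76.28 → 76
G = 124 + 0.74 × (80 − 124) = 124 + 0.74 × -44 = 91.44 → 91
B = 231 + 0.74 × (97 − 231) = 231 + 0.74 × -134 = 131.84 → 132
So the blended color is (76, 91, 132), about #4c5b84.

(76, 91, 132)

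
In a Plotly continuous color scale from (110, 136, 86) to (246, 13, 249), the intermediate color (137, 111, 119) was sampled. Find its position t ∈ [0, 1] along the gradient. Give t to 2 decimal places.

Invert the lerp on the B channel (largest span, 163): t = (119 − 86) / (249 − 86) = 33/163 = 0.20245.
Check on R: (137 − 110)/(246 − 110) = 0.1985 ✓

0.20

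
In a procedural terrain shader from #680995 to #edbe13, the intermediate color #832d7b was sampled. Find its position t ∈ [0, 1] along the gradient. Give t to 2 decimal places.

Invert the lerp on the G channel (largest span, 181): t = (45 − 9) / (190 − 9) = 36/181 = 0.1989.
Check on R: (131 − 104)/(237 − 104) = 0.203 ✓

0.20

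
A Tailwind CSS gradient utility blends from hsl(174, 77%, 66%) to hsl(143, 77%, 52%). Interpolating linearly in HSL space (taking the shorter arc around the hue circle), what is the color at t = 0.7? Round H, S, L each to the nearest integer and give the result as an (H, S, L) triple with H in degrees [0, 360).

Hue arc: Δh = 143 − 174 = -31° (|Δh| ≤ 180, already the shorter path).
H = 174 + 0.7 × (-31) = 152.3 → 152°
S = 77 + 0.7 × (77 − 77) = 77 → 77%
L = 66 + 0.7 × (52 − 66) = 56.2 → 56%

(152, 77, 56)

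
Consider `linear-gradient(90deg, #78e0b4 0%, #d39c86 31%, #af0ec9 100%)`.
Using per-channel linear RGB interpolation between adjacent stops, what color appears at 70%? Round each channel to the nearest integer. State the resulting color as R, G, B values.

70% lies between the 31% and 100% stops, so the local fraction is t = (70 − 31)/(100 − 31) = 39/69 ≈ 0.5652.
#d39c86 → (211, 156, 134); #af0ec9 → (175, 14, 201).
R = 211 + 0.5652 × (175 − 211) = 190.653 → 191
G = 156 + 0.5652 × (14 − 156) = 75.742 → 76
B = 134 + 0.5652 × (201 − 134) = 171.868 → 172

(191, 76, 172)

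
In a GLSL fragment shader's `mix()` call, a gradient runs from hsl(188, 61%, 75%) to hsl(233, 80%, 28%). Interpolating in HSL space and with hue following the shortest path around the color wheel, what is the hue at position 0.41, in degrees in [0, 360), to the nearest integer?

206

Hue arc: Δh = 233 − 188 = 45° (|Δh| ≤ 180, already the shorter path).
H = 188 + 0.41 × (45) = 206.45 → 206°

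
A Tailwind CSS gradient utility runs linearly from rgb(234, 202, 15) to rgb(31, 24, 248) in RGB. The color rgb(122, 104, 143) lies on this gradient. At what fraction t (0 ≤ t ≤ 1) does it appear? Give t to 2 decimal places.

Invert the lerp on the B channel (largest span, 233): t = (143 − 15) / (248 − 15) = 128/233 = 0.54936.
Check on R: (122 − 234)/(31 − 234) = 0.5517 ✓

0.55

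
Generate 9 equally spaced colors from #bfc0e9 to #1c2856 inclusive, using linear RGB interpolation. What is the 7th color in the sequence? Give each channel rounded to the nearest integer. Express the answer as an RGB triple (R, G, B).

(69, 78, 123)

With 9 swatches and endpoints inclusive, swatch 7 sits at t = (7 − 1)/(9 − 1) = 6/8 ≈ 0.75.
#bfc0e9 → (191, 192, 233); #1c2856 → (28, 40, 86).
R = 191 + 0.75 × (28 − 191) = 68.75 → 69
G = 192 + 0.75 × (40 − 192) = 78 → 78
B = 233 + 0.75 × (86 − 233) = 122.75 → 123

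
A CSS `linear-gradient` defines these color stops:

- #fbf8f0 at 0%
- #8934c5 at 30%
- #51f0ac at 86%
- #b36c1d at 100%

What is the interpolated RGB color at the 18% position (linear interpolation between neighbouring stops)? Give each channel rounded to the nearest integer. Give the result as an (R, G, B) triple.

18% lies between the 0% and 30% stops, so the local fraction is t = (18 − 0)/(30 − 0) = 18/30 ≈ 0.6.
#fbf8f0 → (251, 248, 240); #8934c5 → (137, 52, 197).
R = 251 + 0.6 × (137 − 251) = 182.6 → 183
G = 248 + 0.6 × (52 − 248) = 130.4 → 130
B = 240 + 0.6 × (197 − 240) = 214.2 → 214

(183, 130, 214)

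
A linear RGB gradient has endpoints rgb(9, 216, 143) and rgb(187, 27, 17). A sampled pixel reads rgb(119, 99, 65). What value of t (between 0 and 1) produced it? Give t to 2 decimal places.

0.62

Invert the lerp on the G channel (largest span, 189): t = (99 − 216) / (27 − 216) = -117/-189 = 0.61905.
Check on R: (119 − 9)/(187 − 9) = 0.618 ✓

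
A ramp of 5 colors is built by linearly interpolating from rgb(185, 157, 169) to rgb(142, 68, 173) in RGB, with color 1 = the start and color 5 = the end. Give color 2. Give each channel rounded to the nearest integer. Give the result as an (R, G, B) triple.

(174, 135, 170)

With 5 swatches and endpoints inclusive, swatch 2 sits at t = (2 − 1)/(5 − 1) = 1/4 ≈ 0.25.
R = 185 + 0.25 × (142 − 185) = 174.25 → 174
G = 157 + 0.25 × (68 − 157) = 134.75 → 135
B = 169 + 0.25 × (173 − 169) = 170 → 170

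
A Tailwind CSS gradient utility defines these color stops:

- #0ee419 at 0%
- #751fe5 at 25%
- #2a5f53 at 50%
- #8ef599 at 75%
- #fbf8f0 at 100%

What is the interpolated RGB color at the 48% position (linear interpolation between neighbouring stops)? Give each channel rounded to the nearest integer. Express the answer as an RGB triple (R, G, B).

(48, 90, 95)

48% lies between the 25% and 50% stops, so the local fraction is t = (48 − 25)/(50 − 25) = 23/25 ≈ 0.92.
#751fe5 → (117, 31, 229); #2a5f53 → (42, 95, 83).
R = 117 + 0.92 × (42 − 117) = 48 → 48
G = 31 + 0.92 × (95 − 31) = 89.88 → 90
B = 229 + 0.92 × (83 − 229) = 94.68 → 95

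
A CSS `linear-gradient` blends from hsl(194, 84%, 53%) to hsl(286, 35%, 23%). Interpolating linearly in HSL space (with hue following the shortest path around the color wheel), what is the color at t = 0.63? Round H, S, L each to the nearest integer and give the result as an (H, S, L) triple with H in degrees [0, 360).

Hue arc: Δh = 286 − 194 = 92° (|Δh| ≤ 180, already the shorter path).
H = 194 + 0.63 × (92) = 251.96 → 252°
S = 84 + 0.63 × (35 − 84) = 53.13 → 53%
L = 53 + 0.63 × (23 − 53) = 34.1 → 34%

(252, 53, 34)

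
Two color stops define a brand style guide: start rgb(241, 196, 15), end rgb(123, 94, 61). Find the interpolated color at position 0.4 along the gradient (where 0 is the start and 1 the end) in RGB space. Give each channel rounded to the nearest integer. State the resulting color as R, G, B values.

(194, 155, 33)

R = 241 + 0.4 × (123 − 241) = 241 + 0.4 × -118 = 193.8 → 194
G = 196 + 0.4 × (94 − 196) = 196 + 0.4 × -102 = 155.2 → 155
B = 15 + 0.4 × (61 − 15) = 15 + 0.4 × 46 = 33.4 → 33
So the blended color is (194, 155, 33), about #c29b21.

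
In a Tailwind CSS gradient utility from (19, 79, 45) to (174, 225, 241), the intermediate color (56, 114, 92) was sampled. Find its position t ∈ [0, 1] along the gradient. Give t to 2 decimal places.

Invert the lerp on the B channel (largest span, 196): t = (92 − 45) / (241 − 45) = 47/196 = 0.2398.
Check on R: (56 − 19)/(174 − 19) = 0.2387 ✓

0.24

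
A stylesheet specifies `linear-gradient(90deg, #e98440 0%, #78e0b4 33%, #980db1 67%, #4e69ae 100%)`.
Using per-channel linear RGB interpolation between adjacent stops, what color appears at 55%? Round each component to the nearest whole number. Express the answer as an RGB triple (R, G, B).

55% lies between the 33% and 67% stops, so the local fraction is t = (55 − 33)/(67 − 33) = 22/34 ≈ 0.6471.
#78e0b4 → (120, 224, 180); #980db1 → (152, 13, 177).
R = 120 + 0.6471 × (152 − 120) = 140.707 → 141
G = 224 + 0.6471 × (13 − 224) = 87.462 → 87
B = 180 + 0.6471 × (177 − 180) = 178.059 → 178

(141, 87, 178)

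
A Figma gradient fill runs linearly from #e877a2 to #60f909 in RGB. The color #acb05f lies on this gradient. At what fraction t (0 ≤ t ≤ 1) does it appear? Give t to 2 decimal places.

0.44

Invert the lerp on the B channel (largest span, 153): t = (95 − 162) / (9 − 162) = -67/-153 = 0.43791.
Check on R: (172 − 232)/(96 − 232) = 0.4412 ✓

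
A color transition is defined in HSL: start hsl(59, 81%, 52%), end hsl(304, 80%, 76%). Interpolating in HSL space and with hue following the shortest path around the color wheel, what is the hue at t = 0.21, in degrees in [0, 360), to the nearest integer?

Hue: 304 − 59 = 245°, but |245| > 180 so the shorter arc goes the other way: Δh = 245 − 360 = -115°.
H = 59 + 0.21 × (-115) = 34.85 → 35°

35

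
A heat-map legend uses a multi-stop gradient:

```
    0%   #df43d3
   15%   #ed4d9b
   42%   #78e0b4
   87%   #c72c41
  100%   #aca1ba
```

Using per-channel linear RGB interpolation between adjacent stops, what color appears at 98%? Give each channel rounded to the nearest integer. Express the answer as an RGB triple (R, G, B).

(176, 143, 167)

98% lies between the 87% and 100% stops, so the local fraction is t = (98 − 87)/(100 − 87) = 11/13 ≈ 0.8462.
#c72c41 → (199, 44, 65); #aca1ba → (172, 161, 186).
R = 199 + 0.8462 × (172 − 199) = 176.153 → 176
G = 44 + 0.8462 × (161 − 44) = 143.005 → 143
B = 65 + 0.8462 × (186 − 65) = 167.39 → 167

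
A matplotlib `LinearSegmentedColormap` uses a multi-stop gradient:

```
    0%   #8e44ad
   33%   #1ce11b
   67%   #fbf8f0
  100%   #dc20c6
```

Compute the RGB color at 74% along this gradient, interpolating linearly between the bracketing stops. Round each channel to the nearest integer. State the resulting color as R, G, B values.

(244, 202, 231)

74% lies between the 67% and 100% stops, so the local fraction is t = (74 − 67)/(100 − 67) = 7/33 ≈ 0.2121.
#fbf8f0 → (251, 248, 240); #dc20c6 → (220, 32, 198).
R = 251 + 0.2121 × (220 − 251) = 244.425 → 244
G = 248 + 0.2121 × (32 − 248) = 202.186 → 202
B = 240 + 0.2121 × (198 − 240) = 231.092 → 231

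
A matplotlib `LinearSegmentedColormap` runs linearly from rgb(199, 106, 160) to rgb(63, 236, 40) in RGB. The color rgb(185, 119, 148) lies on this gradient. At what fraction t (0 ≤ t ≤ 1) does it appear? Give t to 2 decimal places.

0.10

Invert the lerp on the R channel (largest span, 136): t = (185 − 199) / (63 − 199) = -14/-136 = 0.10294.
Check on G: (119 − 106)/(236 − 106) = 0.1 ✓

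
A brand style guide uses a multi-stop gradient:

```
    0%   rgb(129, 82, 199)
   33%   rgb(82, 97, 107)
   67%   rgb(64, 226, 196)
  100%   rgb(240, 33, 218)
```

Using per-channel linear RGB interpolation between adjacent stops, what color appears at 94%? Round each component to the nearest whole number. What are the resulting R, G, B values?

(208, 68, 214)

94% lies between the 67% and 100% stops, so the local fraction is t = (94 − 67)/(100 − 67) = 27/33 ≈ 0.8182.
R = 64 + 0.8182 × (240 − 64) = 208.003 → 208
G = 226 + 0.8182 × (33 − 226) = 68.087 → 68
B = 196 + 0.8182 × (218 − 196) = 214 → 214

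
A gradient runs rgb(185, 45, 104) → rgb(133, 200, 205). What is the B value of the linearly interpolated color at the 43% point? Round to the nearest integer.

147

B = 104 + 0.43 × (205 − 104) = 147.43 → 147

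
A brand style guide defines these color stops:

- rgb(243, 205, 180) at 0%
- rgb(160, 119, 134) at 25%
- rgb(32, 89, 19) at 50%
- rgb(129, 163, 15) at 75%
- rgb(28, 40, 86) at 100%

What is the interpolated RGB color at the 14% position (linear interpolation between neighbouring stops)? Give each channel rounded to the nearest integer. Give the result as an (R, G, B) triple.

14% lies between the 0% and 25% stops, so the local fraction is t = (14 − 0)/(25 − 0) = 14/25 ≈ 0.56.
R = 243 + 0.56 × (160 − 243) = 196.52 → 197
G = 205 + 0.56 × (119 − 205) = 156.84 → 157
B = 180 + 0.56 × (134 − 180) = 154.24 → 154

(197, 157, 154)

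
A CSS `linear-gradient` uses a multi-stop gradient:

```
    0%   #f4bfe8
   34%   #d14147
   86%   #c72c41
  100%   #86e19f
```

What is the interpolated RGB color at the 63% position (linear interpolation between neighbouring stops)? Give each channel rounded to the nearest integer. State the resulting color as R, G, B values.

(203, 53, 68)

63% lies between the 34% and 86% stops, so the local fraction is t = (63 − 34)/(86 − 34) = 29/52 ≈ 0.5577.
#d14147 → (209, 65, 71); #c72c41 → (199, 44, 65).
R = 209 + 0.5577 × (199 − 209) = 203.423 → 203
G = 65 + 0.5577 × (44 − 65) = 53.288 → 53
B = 71 + 0.5577 × (65 − 71) = 67.654 → 68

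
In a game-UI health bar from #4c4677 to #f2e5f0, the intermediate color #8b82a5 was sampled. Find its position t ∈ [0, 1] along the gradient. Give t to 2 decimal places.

Invert the lerp on the R channel (largest span, 166): t = (139 − 76) / (242 − 76) = 63/166 = 0.37952.
Check on G: (130 − 70)/(229 − 70) = 0.3774 ✓

0.38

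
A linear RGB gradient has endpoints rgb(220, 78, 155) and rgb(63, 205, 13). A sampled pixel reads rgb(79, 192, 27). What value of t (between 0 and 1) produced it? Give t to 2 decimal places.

0.90

Invert the lerp on the R channel (largest span, 157): t = (79 − 220) / (63 − 220) = -141/-157 = 0.89809.
Check on G: (192 − 78)/(205 − 78) = 0.8976 ✓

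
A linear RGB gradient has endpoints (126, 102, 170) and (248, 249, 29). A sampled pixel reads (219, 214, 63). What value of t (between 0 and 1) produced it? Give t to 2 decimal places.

0.76

Invert the lerp on the G channel (largest span, 147): t = (214 − 102) / (249 − 102) = 112/147 = 0.7619.
Check on R: (219 − 126)/(248 − 126) = 0.7623 ✓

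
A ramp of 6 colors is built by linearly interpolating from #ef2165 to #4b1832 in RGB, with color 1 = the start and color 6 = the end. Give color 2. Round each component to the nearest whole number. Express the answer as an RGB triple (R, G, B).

(206, 31, 91)

With 6 swatches and endpoints inclusive, swatch 2 sits at t = (2 − 1)/(6 − 1) = 1/5 ≈ 0.2.
#ef2165 → (239, 33, 101); #4b1832 → (75, 24, 50).
R = 239 + 0.2 × (75 − 239) = 206.2 → 206
G = 33 + 0.2 × (24 − 33) = 31.2 → 31
B = 101 + 0.2 × (50 − 101) = 90.8 → 91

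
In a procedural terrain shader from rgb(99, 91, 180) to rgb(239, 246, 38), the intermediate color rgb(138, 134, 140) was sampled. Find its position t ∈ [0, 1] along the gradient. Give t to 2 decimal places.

Invert the lerp on the G channel (largest span, 155): t = (134 − 91) / (246 − 91) = 43/155 = 0.27742.
Check on R: (138 − 99)/(239 − 99) = 0.2786 ✓

0.28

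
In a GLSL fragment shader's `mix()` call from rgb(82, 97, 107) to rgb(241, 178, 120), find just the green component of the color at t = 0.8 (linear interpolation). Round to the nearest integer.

G = 97 + 0.8 × (178 − 97) = 161.8 → 162

162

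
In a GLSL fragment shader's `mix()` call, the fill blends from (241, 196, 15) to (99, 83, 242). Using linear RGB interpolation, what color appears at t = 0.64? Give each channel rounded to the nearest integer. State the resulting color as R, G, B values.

(150, 124, 160)

R = 241 + 0.64 × (99 − 241) = 241 + 0.64 × -142 = 150.12 → 150
G = 196 + 0.64 × (83 − 196) = 196 + 0.64 × -113 = 123.68 → 124
B = 15 + 0.64 × (242 − 15) = 15 + 0.64 × 227 = 160.28 → 160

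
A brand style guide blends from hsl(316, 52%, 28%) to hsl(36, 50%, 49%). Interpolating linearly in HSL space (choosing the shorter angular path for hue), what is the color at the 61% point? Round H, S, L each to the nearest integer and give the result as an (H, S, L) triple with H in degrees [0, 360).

(5, 51, 41)

Hue: 36 − 316 = -280°, but |-280| > 180 so the shorter arc goes the other way: Δh = -280 + 360 = 80°.
H = 316 + 0.61 × (80) = 364.8 → 365 → 365 mod 360 = 5°
S = 52 + 0.61 × (50 − 52) = 50.78 → 51%
L = 28 + 0.61 × (49 − 28) = 40.81 → 41%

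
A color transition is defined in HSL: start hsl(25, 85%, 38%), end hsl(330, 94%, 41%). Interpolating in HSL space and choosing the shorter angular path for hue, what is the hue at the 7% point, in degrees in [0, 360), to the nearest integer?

21

Hue: 330 − 25 = 305°, but |305| > 180 so the shorter arc goes the other way: Δh = 305 − 360 = -55°.
H = 25 + 0.07 × (-55) = 21.15 → 21°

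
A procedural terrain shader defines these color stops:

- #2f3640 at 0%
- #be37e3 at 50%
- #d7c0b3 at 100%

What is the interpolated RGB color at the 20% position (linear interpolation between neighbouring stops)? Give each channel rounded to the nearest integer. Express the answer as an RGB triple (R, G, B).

20% lies between the 0% and 50% stops, so the local fraction is t = (20 − 0)/(50 − 0) = 20/50 ≈ 0.4.
#2f3640 → (47, 54, 64); #be37e3 → (190, 55, 227).
R = 47 + 0.4 × (190 − 47) = 104.2 → 104
G = 54 + 0.4 × (55 − 54) = 54.4 → 54
B = 64 + 0.4 × (227 − 64) = 129.2 → 129

(104, 54, 129)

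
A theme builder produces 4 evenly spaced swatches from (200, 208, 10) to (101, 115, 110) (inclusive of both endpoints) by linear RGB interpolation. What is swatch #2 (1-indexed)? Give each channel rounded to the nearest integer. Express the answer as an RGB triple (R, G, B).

(167, 177, 43)

With 4 swatches and endpoints inclusive, swatch 2 sits at t = (2 − 1)/(4 − 1) = 1/3 ≈ 0.3333.
R = 200 + 0.3333 × (101 − 200) = 167.003 → 167
G = 208 + 0.3333 × (115 − 208) = 177.003 → 177
B = 10 + 0.3333 × (110 − 10) = 43.33 → 43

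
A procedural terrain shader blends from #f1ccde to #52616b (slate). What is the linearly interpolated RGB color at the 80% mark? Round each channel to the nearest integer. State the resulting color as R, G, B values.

(114, 118, 130)

#f1ccde → (241, 204, 222); #52616b → (82, 97, 107).
80% corresponds to t = 0.8.
R = 241 + 0.8 × (82 − 241) = 241 + 0.8 × -159 = 113.8 → 114
G = 204 + 0.8 × (97 − 204) = 204 + 0.8 × -107 = 118.4 → 118
B = 222 + 0.8 × (107 − 222) = 222 + 0.8 × -115 = 130 → 130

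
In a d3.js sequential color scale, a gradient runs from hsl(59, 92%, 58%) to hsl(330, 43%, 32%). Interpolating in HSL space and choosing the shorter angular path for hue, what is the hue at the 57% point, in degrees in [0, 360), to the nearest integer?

8

Hue: 330 − 59 = 271°, but |271| > 180 so the shorter arc goes the other way: Δh = 271 − 360 = -89°.
H = 59 + 0.57 × (-89) = 8.27 → 8°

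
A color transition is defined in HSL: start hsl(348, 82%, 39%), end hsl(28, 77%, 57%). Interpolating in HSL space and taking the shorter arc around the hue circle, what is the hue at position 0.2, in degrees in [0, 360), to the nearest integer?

Hue: 28 − 348 = -320°, but |-320| > 180 so the shorter arc goes the other way: Δh = -320 + 360 = 40°.
H = 348 + 0.2 × (40) = 356 → 356°

356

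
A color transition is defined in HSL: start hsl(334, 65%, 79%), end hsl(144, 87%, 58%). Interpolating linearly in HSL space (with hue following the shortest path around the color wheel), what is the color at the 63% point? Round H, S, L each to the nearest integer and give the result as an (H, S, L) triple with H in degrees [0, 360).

Hue: 144 − 334 = -190°, but |-190| > 180 so the shorter arc goes the other way: Δh = -190 + 360 = 170°.
H = 334 + 0.63 × (170) = 441.1 → 441 → 441 mod 360 = 81°
S = 65 + 0.63 × (87 − 65) = 78.86 → 79%
L = 79 + 0.63 × (58 − 79) = 65.77 → 66%

(81, 79, 66)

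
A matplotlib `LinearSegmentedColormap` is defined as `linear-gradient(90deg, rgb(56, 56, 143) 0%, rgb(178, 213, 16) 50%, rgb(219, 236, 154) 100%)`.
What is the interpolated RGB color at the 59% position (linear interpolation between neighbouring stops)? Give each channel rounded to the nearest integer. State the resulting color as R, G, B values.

(185, 217, 41)

59% lies between the 50% and 100% stops, so the local fraction is t = (59 − 50)/(100 − 50) = 9/50 ≈ 0.18.
R = 178 + 0.18 × (219 − 178) = 185.38 → 185
G = 213 + 0.18 × (236 − 213) = 217.14 → 217
B = 16 + 0.18 × (154 − 16) = 40.84 → 41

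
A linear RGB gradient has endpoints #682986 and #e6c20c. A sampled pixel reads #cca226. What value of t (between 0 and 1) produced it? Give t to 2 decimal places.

0.79

Invert the lerp on the G channel (largest span, 153): t = (162 − 41) / (194 − 41) = 121/153 = 0.79085.
Check on R: (204 − 104)/(230 − 104) = 0.7937 ✓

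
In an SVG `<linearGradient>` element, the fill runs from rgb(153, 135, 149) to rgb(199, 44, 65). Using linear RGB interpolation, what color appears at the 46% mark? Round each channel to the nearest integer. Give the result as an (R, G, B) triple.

(174, 93, 110)

46% corresponds to t = 0.46.
R = 153 + 0.46 × (199 − 153) = 153 + 0.46 × 46 = 174.16 → 174
G = 135 + 0.46 × (44 − 135) = 135 + 0.46 × -91 = 93.14 → 93
B = 149 + 0.46 × (65 − 149) = 149 + 0.46 × -84 = 110.36 → 110
So the blended color is (174, 93, 110), about #ae5d6e.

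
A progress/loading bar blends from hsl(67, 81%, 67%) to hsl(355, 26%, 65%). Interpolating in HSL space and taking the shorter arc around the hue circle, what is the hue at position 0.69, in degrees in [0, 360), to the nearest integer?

17

Hue: 355 − 67 = 288°, but |288| > 180 so the shorter arc goes the other way: Δh = 288 − 360 = -72°.
H = 67 + 0.69 × (-72) = 17.32 → 17°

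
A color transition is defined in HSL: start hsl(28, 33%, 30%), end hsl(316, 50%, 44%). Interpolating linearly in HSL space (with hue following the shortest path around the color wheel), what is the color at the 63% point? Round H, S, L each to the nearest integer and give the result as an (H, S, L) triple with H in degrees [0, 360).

Hue: 316 − 28 = 288°, but |288| > 180 so the shorter arc goes the other way: Δh = 288 − 360 = -72°.
H = 28 + 0.63 × (-72) = -17.36 → -17 → -17 mod 360 = 343°
S = 33 + 0.63 × (50 − 33) = 43.71 → 44%
L = 30 + 0.63 × (44 − 30) = 38.82 → 39%

(343, 44, 39)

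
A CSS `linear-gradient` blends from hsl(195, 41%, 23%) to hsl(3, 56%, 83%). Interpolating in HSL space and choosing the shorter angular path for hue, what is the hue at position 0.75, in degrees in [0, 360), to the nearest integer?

321

Hue: 3 − 195 = -192°, but |-192| > 180 so the shorter arc goes the other way: Δh = -192 + 360 = 168°.
H = 195 + 0.75 × (168) = 321 → 321°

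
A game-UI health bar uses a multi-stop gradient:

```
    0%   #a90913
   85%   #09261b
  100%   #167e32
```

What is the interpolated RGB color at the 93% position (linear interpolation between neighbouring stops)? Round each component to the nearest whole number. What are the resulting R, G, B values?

93% lies between the 85% and 100% stops, so the local fraction is t = (93 − 85)/(100 − 85) = 8/15 ≈ 0.5333.
#09261b → (9, 38, 27); #167e32 → (22, 126, 50).
R = 9 + 0.5333 × (22 − 9) = 15.933 → 16
G = 38 + 0.5333 × (126 − 38) = 84.93 → 85
B = 27 + 0.5333 × (50 − 27) = 39.266 → 39

(16, 85, 39)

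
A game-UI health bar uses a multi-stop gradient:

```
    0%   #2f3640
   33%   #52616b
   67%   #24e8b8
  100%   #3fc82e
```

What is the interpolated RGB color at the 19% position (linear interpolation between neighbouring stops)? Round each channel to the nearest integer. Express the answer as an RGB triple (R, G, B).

(67, 79, 89)

19% lies between the 0% and 33% stops, so the local fraction is t = (19 − 0)/(33 − 0) = 19/33 ≈ 0.5758.
#2f3640 → (47, 54, 64); #52616b → (82, 97, 107).
R = 47 + 0.5758 × (82 − 47) = 67.153 → 67
G = 54 + 0.5758 × (97 − 54) = 78.759 → 79
B = 64 + 0.5758 × (107 − 64) = 88.759 → 89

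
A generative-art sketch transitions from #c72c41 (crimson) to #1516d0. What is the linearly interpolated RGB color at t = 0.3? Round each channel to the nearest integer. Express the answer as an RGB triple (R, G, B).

(146, 37, 108)

#c72c41 → (199, 44, 65); #1516d0 → (21, 22, 208).
R = 199 + 0.3 × (21 − 199) = 199 + 0.3 × -178 = 145.6 → 146
G = 44 + 0.3 × (22 − 44) = 44 + 0.3 × -22 = 37.4 → 37
B = 65 + 0.3 × (208 − 65) = 65 + 0.3 × 143 = 107.9 → 108
So the blended color is (146, 37, 108), about #92256c.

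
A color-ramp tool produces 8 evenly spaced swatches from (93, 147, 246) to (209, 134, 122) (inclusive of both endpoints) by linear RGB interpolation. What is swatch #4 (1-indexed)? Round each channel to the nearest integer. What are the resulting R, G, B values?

With 8 swatches and endpoints inclusive, swatch 4 sits at t = (4 − 1)/(8 − 1) = 3/7 ≈ 0.4286.
R = 93 + 0.4286 × (209 − 93) = 142.718 → 143
G = 147 + 0.4286 × (134 − 147) = 141.428 → 141
B = 246 + 0.4286 × (122 − 246) = 192.854 → 193

(143, 141, 193)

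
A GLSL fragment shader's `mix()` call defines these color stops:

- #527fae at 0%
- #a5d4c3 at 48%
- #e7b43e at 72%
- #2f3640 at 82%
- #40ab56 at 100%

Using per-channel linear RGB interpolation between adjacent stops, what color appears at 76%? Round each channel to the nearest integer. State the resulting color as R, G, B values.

(157, 130, 63)

76% lies between the 72% and 82% stops, so the local fraction is t = (76 − 72)/(82 − 72) = 4/10 ≈ 0.4.
#e7b43e → (231, 180, 62); #2f3640 → (47, 54, 64).
R = 231 + 0.4 × (47 − 231) = 157.4 → 157
G = 180 + 0.4 × (54 − 180) = 129.6 → 130
B = 62 + 0.4 × (64 − 62) = 62.8 → 63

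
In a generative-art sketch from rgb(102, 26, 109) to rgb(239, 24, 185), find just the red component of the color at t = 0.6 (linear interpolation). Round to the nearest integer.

184

R = 102 + 0.6 × (239 − 102) = 184.2 → 184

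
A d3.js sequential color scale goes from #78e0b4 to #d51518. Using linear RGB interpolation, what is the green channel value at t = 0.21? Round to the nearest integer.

G₁ = 224 (from #78e0b4), G₂ = 21 (from #d51518).
G = 224 + 0.21 × (21 − 224) = 181.37 → 181

181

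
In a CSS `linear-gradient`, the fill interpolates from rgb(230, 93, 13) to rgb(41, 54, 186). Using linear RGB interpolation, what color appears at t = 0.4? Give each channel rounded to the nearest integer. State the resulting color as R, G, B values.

R = 230 + 0.4 × (41 − 230) = 230 + 0.4 × -189 = 154.4 → 154
G = 93 + 0.4 × (54 − 93) = 93 + 0.4 × -39 = 77.4 → 77
B = 13 + 0.4 × (186 − 13) = 13 + 0.4 × 173 = 82.2 → 82

(154, 77, 82)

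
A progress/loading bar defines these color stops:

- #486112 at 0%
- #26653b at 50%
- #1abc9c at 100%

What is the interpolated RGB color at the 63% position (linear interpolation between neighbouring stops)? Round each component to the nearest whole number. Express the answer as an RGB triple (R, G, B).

(35, 124, 84)

63% lies between the 50% and 100% stops, so the local fraction is t = (63 − 50)/(100 − 50) = 13/50 ≈ 0.26.
#26653b → (38, 101, 59); #1abc9c → (26, 188, 156).
R = 38 + 0.26 × (26 − 38) = 34.88 → 35
G = 101 + 0.26 × (188 − 101) = 123.62 → 124
B = 59 + 0.26 × (156 − 59) = 84.22 → 84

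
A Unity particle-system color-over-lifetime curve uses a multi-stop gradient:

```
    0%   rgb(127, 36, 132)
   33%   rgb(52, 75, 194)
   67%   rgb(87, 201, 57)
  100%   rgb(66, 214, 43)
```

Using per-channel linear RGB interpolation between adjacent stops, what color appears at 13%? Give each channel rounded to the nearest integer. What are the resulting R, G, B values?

13% lies between the 0% and 33% stops, so the local fraction is t = (13 − 0)/(33 − 0) = 13/33 ≈ 0.3939.
R = 127 + 0.3939 × (52 − 127) = 97.458 → 97
G = 36 + 0.3939 × (75 − 36) = 51.362 → 51
B = 132 + 0.3939 × (194 − 132) = 156.422 → 156

(97, 51, 156)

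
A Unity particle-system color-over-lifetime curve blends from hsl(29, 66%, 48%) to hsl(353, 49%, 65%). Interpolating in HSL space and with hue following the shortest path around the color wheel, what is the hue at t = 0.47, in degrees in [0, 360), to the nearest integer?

12

Hue: 353 − 29 = 324°, but |324| > 180 so the shorter arc goes the other way: Δh = 324 − 360 = -36°.
H = 29 + 0.47 × (-36) = 12.08 → 12°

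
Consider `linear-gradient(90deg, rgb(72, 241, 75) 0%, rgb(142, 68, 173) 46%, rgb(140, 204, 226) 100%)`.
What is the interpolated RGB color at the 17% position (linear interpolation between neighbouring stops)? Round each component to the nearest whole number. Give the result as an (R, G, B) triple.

17% lies between the 0% and 46% stops, so the local fraction is t = (17 − 0)/(46 − 0) = 17/46 ≈ 0.3696.
R = 72 + 0.3696 × (142 − 72) = 97.872 → 98
G = 241 + 0.3696 × (68 − 241) = 177.059 → 177
B = 75 + 0.3696 × (173 − 75) = 111.221 → 111

(98, 177, 111)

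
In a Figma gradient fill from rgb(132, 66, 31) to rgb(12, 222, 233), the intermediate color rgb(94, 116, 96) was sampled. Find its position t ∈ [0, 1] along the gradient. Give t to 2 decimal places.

Invert the lerp on the B channel (largest span, 202): t = (96 − 31) / (233 − 31) = 65/202 = 0.32178.
Check on R: (94 − 132)/(12 − 132) = 0.3167 ✓

0.32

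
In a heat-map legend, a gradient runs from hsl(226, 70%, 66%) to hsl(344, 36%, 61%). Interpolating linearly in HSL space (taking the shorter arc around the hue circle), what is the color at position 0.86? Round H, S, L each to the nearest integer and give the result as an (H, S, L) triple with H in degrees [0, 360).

Hue arc: Δh = 344 − 226 = 118° (|Δh| ≤ 180, already the shorter path).
H = 226 + 0.86 × (118) = 327.48 → 327°
S = 70 + 0.86 × (36 − 70) = 40.76 → 41%
L = 66 + 0.86 × (61 − 66) = 61.7 → 62%

(327, 41, 62)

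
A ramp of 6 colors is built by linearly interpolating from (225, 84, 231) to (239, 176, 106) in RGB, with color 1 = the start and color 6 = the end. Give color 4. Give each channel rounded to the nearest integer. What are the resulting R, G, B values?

With 6 swatches and endpoints inclusive, swatch 4 sits at t = (4 − 1)/(6 − 1) = 3/5 ≈ 0.6.
R = 225 + 0.6 × (239 − 225) = 233.4 → 233
G = 84 + 0.6 × (176 − 84) = 139.2 → 139
B = 231 + 0.6 × (106 − 231) = 156 → 156

(233, 139, 156)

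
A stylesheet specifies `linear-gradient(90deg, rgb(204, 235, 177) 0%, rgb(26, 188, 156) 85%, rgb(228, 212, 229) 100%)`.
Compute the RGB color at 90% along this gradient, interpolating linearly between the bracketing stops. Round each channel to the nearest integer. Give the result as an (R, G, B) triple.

(93, 196, 180)

90% lies between the 85% and 100% stops, so the local fraction is t = (90 − 85)/(100 − 85) = 5/15 ≈ 0.3333.
R = 26 + 0.3333 × (228 − 26) = 93.327 → 93
G = 188 + 0.3333 × (212 − 188) = 195.999 → 196
B = 156 + 0.3333 × (229 − 156) = 180.331 → 180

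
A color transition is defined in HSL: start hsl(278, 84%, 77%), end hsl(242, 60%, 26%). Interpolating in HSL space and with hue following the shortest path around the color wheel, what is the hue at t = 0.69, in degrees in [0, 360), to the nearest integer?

253

Hue arc: Δh = 242 − 278 = -36° (|Δh| ≤ 180, already the shorter path).
H = 278 + 0.69 × (-36) = 253.16 → 253°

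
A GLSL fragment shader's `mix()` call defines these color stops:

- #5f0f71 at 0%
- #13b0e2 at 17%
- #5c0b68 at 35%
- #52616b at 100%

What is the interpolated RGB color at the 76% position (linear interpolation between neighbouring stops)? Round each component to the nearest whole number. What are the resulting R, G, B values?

76% lies between the 35% and 100% stops, so the local fraction is t = (76 − 35)/(100 − 35) = 41/65 ≈ 0.6308.
#5c0b68 → (92, 11, 104); #52616b → (82, 97, 107).
R = 92 + 0.6308 × (82 − 92) = 85.692 → 86
G = 11 + 0.6308 × (97 − 11) = 65.249 → 65
B = 104 + 0.6308 × (107 − 104) = 105.892 → 106

(86, 65, 106)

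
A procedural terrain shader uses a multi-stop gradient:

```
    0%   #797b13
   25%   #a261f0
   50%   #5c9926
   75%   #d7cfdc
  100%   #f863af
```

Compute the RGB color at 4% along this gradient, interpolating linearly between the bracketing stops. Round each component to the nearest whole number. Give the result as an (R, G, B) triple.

(128, 119, 54)

4% lies between the 0% and 25% stops, so the local fraction is t = (4 − 0)/(25 − 0) = 4/25 ≈ 0.16.
#797b13 → (121, 123, 19); #a261f0 → (162, 97, 240).
R = 121 + 0.16 × (162 − 121) = 127.56 → 128
G = 123 + 0.16 × (97 − 123) = 118.84 → 119
B = 19 + 0.16 × (240 − 19) = 54.36 → 54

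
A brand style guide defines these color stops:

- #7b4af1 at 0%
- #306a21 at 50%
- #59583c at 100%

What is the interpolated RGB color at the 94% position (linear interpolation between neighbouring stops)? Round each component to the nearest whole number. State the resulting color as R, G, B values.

94% lies between the 50% and 100% stops, so the local fraction is t = (94 − 50)/(100 − 50) = 44/50 ≈ 0.88.
#306a21 → (48, 106, 33); #59583c → (89, 88, 60).
R = 48 + 0.88 × (89 − 48) = 84.08 → 84
G = 106 + 0.88 × (88 − 106) = 90.16 → 90
B = 33 + 0.88 × (60 − 33) = 56.76 → 57

(84, 90, 57)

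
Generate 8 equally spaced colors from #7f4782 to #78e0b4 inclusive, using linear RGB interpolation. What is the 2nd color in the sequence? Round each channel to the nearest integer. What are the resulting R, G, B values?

With 8 swatches and endpoints inclusive, swatch 2 sits at t = (2 − 1)/(8 − 1) = 1/7 ≈ 0.1429.
#7f4782 → (127, 71, 130); #78e0b4 → (120, 224, 180).
R = 127 + 0.1429 × (120 − 127) = 126 → 126
G = 71 + 0.1429 × (224 − 71) = 92.864 → 93
B = 130 + 0.1429 × (180 − 130) = 137.145 → 137

(126, 93, 137)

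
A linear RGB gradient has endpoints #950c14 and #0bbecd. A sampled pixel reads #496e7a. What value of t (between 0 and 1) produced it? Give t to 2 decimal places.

Invert the lerp on the B channel (largest span, 185): t = (122 − 20) / (205 − 20) = 102/185 = 0.55135.
Check on R: (73 − 149)/(11 − 149) = 0.5507 ✓

0.55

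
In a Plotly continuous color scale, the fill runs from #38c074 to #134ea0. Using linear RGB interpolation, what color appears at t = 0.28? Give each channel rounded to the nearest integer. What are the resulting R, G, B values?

#38c074 → (56, 192, 116); #134ea0 → (19, 78, 160).
R = 56 + 0.28 × (19 − 56) = 56 + 0.28 × -37 = 45.64 → 46
G = 192 + 0.28 × (78 − 192) = 192 + 0.28 × -114 = 160.08 → 160
B = 116 + 0.28 × (160 − 116) = 116 + 0.28 × 44 = 128.32 → 128
So the blended color is (46, 160, 128), about #2ea080.

(46, 160, 128)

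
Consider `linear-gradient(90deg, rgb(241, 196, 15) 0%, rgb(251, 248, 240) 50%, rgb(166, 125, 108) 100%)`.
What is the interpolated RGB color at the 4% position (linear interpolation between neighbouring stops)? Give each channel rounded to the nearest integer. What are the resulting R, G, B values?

4% lies between the 0% and 50% stops, so the local fraction is t = (4 − 0)/(50 − 0) = 4/50 ≈ 0.08.
R = 241 + 0.08 × (251 − 241) = 241.8 → 242
G = 196 + 0.08 × (248 − 196) = 200.16 → 200
B = 15 + 0.08 × (240 − 15) = 33 → 33

(242, 200, 33)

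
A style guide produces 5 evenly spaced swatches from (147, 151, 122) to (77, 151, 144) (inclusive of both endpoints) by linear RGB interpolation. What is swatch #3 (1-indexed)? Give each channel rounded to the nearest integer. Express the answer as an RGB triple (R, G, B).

(112, 151, 133)

With 5 swatches and endpoints inclusive, swatch 3 sits at t = (3 − 1)/(5 − 1) = 2/4 ≈ 0.5.
R = 147 + 0.5 × (77 − 147) = 112 → 112
G = 151 + 0.5 × (151 − 151) = 151 → 151
B = 122 + 0.5 × (144 − 122) = 133 → 133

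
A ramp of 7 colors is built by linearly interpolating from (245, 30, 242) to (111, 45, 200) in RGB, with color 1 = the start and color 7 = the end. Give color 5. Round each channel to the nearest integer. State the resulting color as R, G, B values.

With 7 swatches and endpoints inclusive, swatch 5 sits at t = (5 − 1)/(7 − 1) = 4/6 ≈ 0.6667.
R = 245 + 0.6667 × (111 − 245) = 155.662 → 156
G = 30 + 0.6667 × (45 − 30) = 40.001 → 40
B = 242 + 0.6667 × (200 − 242) = 213.999 → 214

(156, 40, 214)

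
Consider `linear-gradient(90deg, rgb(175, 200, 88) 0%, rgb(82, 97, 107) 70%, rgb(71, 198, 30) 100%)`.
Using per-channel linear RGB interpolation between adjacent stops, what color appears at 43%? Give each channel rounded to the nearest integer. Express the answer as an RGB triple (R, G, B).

43% lies between the 0% and 70% stops, so the local fraction is t = (43 − 0)/(70 − 0) = 43/70 ≈ 0.6143.
R = 175 + 0.6143 × (82 − 175) = 117.87 → 118
G = 200 + 0.6143 × (97 − 200) = 136.727 → 137
B = 88 + 0.6143 × (107 − 88) = 99.672 → 100

(118, 137, 100)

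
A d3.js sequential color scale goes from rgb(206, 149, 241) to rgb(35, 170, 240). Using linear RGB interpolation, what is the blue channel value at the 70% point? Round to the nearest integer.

B = 241 + 0.7 × (240 − 241) = 240.3 → 240

240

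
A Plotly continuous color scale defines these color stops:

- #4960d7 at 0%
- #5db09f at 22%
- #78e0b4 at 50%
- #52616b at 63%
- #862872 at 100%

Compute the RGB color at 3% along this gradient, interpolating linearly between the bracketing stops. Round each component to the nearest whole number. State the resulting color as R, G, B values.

3% lies between the 0% and 22% stops, so the local fraction is t = (3 − 0)/(22 − 0) = 3/22 ≈ 0.1364.
#4960d7 → (73, 96, 215); #5db09f → (93, 176, 159).
R = 73 + 0.1364 × (93 − 73) = 75.728 → 76
G = 96 + 0.1364 × (176 − 96) = 106.912 → 107
B = 215 + 0.1364 × (159 − 215) = 207.362 → 207

(76, 107, 207)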